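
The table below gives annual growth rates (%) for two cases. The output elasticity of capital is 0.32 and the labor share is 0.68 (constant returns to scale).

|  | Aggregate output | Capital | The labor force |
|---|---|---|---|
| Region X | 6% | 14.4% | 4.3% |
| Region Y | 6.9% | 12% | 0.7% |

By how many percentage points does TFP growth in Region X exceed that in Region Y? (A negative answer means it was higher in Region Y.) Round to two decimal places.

-4.12 percentage points

Labor's share = 1 − 0.32 = 0.68.
Region X: TFP = 6 − 4.608 − 2.924 = -1.532%.
Region Y: TFP = 6.9 − 3.84 − 0.476 = 2.584%.
Difference = -1.532 − (2.584) = -4.116 pp.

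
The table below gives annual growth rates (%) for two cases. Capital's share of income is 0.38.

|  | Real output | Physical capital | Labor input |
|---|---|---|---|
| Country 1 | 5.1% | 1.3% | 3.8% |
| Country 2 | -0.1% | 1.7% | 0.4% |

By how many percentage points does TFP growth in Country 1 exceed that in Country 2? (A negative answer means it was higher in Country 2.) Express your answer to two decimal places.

Labor's share = 1 − 0.38 = 0.62.
Country 1: TFP = 5.1 − 0.494 − 2.356 = 2.25%.
Country 2: TFP = -0.1 − 0.646 − 0.248 = -0.994%.
Difference = 2.25 − (-0.994) = 3.244 pp.

3.24 percentage points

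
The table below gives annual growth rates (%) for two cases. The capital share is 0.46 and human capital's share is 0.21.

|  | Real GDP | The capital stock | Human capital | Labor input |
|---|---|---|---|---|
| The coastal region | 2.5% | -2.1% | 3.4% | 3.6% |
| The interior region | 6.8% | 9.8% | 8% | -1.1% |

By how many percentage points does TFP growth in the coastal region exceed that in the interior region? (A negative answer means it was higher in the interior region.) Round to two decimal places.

0.59 percentage points

Labor's share = 1 − 0.46 − 0.21 = 0.33.
The coastal region: TFP = 2.5 + 0.966 − 0.714 − 1.188 = 1.564%.
The interior region: TFP = 6.8 − 4.508 − 1.68 + 0.363 = 0.975%.
Difference = 1.564 − (0.975) = 0.589 pp.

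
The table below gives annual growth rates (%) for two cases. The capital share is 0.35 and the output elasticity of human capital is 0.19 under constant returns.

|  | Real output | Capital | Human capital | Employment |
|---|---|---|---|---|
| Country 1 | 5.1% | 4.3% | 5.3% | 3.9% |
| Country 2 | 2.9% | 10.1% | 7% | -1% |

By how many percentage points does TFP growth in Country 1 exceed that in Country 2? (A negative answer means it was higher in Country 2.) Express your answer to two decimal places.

Labor's share = 1 − 0.35 − 0.19 = 0.46.
Country 1: TFP = 5.1 − 1.505 − 1.007 − 1.794 = 0.794%.
Country 2: TFP = 2.9 − 3.535 − 1.33 + 0.46 = -1.505%.
Difference = 0.794 − (-1.505) = 2.299 pp.

2.30 percentage points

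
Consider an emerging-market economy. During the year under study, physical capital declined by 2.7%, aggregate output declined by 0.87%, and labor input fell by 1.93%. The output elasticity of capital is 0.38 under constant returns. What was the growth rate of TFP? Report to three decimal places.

Labor's share = 1 − 0.38 = 0.62.
Physical capital: 0.38 × (-2.7) = -1.026 pp.
Labor input: 0.62 × (-1.93) = -1.1966 pp.
TFP growth = -0.87 + 2.2226 = 1.3526%.

TFP growth was 1.353%.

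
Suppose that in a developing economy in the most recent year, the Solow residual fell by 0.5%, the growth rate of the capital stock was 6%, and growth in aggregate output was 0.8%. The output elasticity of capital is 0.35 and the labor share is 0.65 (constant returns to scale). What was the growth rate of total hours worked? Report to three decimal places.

-1.231%

Labor's share = 1 − 0.35 = 0.65.
gY = gA + 0.35×6 + 0.65×g.
0.65×g = 0.8 + 0.5 − 2.1 = -0.8.
g = -0.8 / 0.65 = -1.23077%.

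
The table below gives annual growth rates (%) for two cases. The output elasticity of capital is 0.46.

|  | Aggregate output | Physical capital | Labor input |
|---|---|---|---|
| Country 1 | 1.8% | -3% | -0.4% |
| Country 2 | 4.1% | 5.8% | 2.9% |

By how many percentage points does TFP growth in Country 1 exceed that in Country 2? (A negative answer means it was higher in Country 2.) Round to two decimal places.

3.53 percentage points

Labor's share = 1 − 0.46 = 0.54.
Country 1: TFP = 1.8 + 1.38 + 0.216 = 3.396%.
Country 2: TFP = 4.1 − 2.668 − 1.566 = -0.134%.
Difference = 3.396 − (-0.134) = 3.53 pp.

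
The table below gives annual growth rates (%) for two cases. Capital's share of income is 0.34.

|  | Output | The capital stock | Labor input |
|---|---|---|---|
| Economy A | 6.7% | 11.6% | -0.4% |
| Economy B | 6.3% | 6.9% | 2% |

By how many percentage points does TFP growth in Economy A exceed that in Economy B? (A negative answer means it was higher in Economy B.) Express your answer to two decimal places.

0.39 percentage points

Labor's share = 1 − 0.34 = 0.66.
Economy A: TFP = 6.7 − 3.944 + 0.264 = 3.02%.
Economy B: TFP = 6.3 − 2.346 − 1.32 = 2.634%.
Difference = 3.02 − (2.634) = 0.386 pp.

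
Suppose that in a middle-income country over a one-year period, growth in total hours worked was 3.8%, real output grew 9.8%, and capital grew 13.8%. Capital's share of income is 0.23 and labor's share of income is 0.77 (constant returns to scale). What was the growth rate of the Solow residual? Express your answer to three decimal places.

3.700%

Labor's share = 1 − 0.23 = 0.77.
Capital: 0.23 × 13.8 = 3.174 pp.
Total hours worked: 0.77 × 3.8 = 2.926 pp.
TFP growth = 9.8 − 6.1 = 3.7%.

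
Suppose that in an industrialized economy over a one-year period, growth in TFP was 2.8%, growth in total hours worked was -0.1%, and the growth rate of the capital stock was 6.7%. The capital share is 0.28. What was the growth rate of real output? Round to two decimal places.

Labor's share = 1 − 0.28 = 0.72.
The capital stock: 0.28 × 6.7 = 1.876 pp.
Total hours worked: 0.72 × (-0.1) = -0.072 pp.
Output growth = 2.8 + 1.804 = 4.604%.

4.60%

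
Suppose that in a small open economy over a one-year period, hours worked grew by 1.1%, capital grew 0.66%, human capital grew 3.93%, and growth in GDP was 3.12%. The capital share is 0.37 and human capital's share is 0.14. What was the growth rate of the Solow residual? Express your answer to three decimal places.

Labor's share = 1 − 0.37 − 0.14 = 0.49.
Capital: 0.37 × 0.66 = 0.2442 pp.
Human capital: 0.14 × 3.93 = 0.5502 pp.
Hours worked: 0.49 × 1.1 = 0.539 pp.
TFP growth = 3.12 − 1.3334 = 1.7866%.

1.787%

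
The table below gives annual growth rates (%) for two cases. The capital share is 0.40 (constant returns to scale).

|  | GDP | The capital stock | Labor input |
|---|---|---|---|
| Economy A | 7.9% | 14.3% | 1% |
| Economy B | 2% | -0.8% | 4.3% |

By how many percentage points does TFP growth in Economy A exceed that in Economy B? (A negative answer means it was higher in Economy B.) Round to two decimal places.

Labor's share = 1 − 0.4 = 0.6.
Economy A: TFP = 7.9 − 5.72 − 0.6 = 1.58%.
Economy B: TFP = 2 + 0.32 − 2.58 = -0.26%.
Difference = 1.58 − (-0.26) = 1.84 pp.

1.84 percentage points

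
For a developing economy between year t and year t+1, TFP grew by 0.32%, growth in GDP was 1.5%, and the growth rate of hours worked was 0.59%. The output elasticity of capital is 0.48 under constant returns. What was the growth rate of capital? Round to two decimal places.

Labor's share = 1 − 0.48 = 0.52.
gY = gA + 0.52×0.59 + 0.48×g.
0.48×g = 1.5 − 0.32 − 0.3068 = 0.8732.
g = 0.8732 / 0.48 = 1.8192%.

Capital growth was 1.82%.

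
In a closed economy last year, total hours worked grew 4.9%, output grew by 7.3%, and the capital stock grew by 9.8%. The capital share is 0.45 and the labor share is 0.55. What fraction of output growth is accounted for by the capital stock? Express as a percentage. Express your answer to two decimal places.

The capital stock contributed 0.45 × 9.8 = 4.41 pp.
Share of growth = 4.41 / 7.3 × 100 = 60.411%.

The capital stock accounted for 60.41% of growth.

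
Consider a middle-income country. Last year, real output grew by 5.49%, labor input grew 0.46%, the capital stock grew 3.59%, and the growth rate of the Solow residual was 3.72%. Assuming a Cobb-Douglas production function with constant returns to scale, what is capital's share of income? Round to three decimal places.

gY = gA + α·gK + (1−α)·gL, so gY − gA − gL = α(gK − gL).
5.49 − 3.72 − 0.46 = α × (3.59 − 0.46).
1.31 = 3.13 α, so α = 0.41853.

0.419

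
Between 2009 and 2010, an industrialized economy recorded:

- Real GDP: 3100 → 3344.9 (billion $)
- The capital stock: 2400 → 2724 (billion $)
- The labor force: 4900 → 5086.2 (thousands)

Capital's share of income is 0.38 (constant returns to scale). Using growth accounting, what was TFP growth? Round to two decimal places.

0.41%

Real GDP growth = (3344.9 − 3100) / 3100 = 7.9%.
The capital stock growth = (2724 − 2400) / 2400 = 13.5%.
The labor force growth = (5086.2 − 4900) / 4900 = 3.8%.
Labor's share = 1 − 0.38 = 0.62.
The capital stock: 0.38 × 13.5 = 5.13 pp.
The labor force: 0.62 × 3.8 = 2.356 pp.
TFP growth = 7.9 − 7.486 = 0.414%.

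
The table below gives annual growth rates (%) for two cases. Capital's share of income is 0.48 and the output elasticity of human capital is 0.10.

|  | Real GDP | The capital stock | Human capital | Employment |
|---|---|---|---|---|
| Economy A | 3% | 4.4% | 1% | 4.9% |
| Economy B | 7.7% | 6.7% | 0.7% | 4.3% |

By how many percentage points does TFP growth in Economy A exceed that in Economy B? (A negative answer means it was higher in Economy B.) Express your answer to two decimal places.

-3.88 percentage points

Labor's share = 1 − 0.48 − 0.1 = 0.42.
Economy A: TFP = 3 − 2.112 − 0.1 − 2.058 = -1.27%.
Economy B: TFP = 7.7 − 3.216 − 0.07 − 1.806 = 2.608%.
Difference = -1.27 − (2.608) = -3.878 pp.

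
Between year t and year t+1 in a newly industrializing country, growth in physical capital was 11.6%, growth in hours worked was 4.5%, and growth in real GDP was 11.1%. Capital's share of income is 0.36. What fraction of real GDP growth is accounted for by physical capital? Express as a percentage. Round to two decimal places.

Physical capital accounted for 37.62% of growth.

Physical capital contributed 0.36 × 11.6 = 4.176 pp.
Share of growth = 4.176 / 11.1 × 100 = 37.6216%.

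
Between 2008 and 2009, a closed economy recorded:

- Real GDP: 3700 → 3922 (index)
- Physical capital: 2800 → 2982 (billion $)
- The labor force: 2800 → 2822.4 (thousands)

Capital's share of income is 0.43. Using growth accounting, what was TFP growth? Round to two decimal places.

TFP growth was 2.75%.

Real GDP growth = (3922 − 3700) / 3700 = 6%.
Physical capital growth = (2982 − 2800) / 2800 = 6.5%.
The labor force growth = (2822.4 − 2800) / 2800 = 0.8%.
Labor's share = 1 − 0.43 = 0.57.
Physical capital: 0.43 × 6.5 = 2.795 pp.
The labor force: 0.57 × 0.8 = 0.456 pp.
TFP growth = 6 − 3.251 = 2.749%.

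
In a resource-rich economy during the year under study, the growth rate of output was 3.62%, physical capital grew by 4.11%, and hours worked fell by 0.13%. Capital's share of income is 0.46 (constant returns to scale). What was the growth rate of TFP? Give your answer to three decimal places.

Labor's share = 1 − 0.46 = 0.54.
Physical capital: 0.46 × 4.11 = 1.8906 pp.
Hours worked: 0.54 × (-0.13) = -0.0702 pp.
TFP growth = 3.62 − 1.8204 = 1.7996%.

TFP grew 1.800%.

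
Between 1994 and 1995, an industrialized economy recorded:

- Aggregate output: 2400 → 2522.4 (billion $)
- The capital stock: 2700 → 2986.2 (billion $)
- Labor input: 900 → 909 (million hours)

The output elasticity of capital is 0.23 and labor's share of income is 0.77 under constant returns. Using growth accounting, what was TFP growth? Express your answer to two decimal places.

1.89%

Aggregate output growth = (2522.4 − 2400) / 2400 = 5.1%.
The capital stock growth = (2986.2 − 2700) / 2700 = 10.6%.
Labor input growth = (909 − 900) / 900 = 1%.
Labor's share = 1 − 0.23 = 0.77.
The capital stock: 0.23 × 10.6 = 2.438 pp.
Labor input: 0.77 × 1 = 0.77 pp.
TFP growth = 5.1 − 3.208 = 1.892%.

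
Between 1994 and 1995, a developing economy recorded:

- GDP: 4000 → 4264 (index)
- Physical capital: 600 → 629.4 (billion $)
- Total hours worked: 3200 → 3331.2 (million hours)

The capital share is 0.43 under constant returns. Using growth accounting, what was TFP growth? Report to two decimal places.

TFP grew 2.16%.

GDP growth = (4264 − 4000) / 4000 = 6.6%.
Physical capital growth = (629.4 − 600) / 600 = 4.9%.
Total hours worked growth = (3331.2 − 3200) / 3200 = 4.1%.
Labor's share = 1 − 0.43 = 0.57.
Physical capital: 0.43 × 4.9 = 2.107 pp.
Total hours worked: 0.57 × 4.1 = 2.337 pp.
TFP growth = 6.6 − 4.444 = 2.156%.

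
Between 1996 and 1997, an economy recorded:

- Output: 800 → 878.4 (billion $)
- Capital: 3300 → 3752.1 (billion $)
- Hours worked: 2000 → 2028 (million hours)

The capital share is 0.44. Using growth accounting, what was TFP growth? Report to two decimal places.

2.99%

Output growth = (878.4 − 800) / 800 = 9.8%.
Capital growth = (3752.1 − 3300) / 3300 = 13.7%.
Hours worked growth = (2028 − 2000) / 2000 = 1.4%.
Labor's share = 1 − 0.44 = 0.56.
Capital: 0.44 × 13.7 = 6.028 pp.
Hours worked: 0.56 × 1.4 = 0.784 pp.
TFP growth = 9.8 − 6.812 = 2.988%.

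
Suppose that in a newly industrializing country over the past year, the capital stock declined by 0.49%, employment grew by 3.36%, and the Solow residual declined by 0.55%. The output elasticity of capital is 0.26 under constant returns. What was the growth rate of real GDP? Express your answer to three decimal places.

1.809%

Labor's share = 1 − 0.26 = 0.74.
The capital stock: 0.26 × (-0.49) = -0.1274 pp.
Employment: 0.74 × 3.36 = 2.4864 pp.
Output growth = -0.55 + 2.359 = 1.809%.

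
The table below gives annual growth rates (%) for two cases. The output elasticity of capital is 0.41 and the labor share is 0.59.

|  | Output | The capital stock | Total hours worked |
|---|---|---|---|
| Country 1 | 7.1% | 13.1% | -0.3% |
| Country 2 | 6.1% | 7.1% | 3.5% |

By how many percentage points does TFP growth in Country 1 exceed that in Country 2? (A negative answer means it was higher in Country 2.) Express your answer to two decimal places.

Labor's share = 1 − 0.41 = 0.59.
Country 1: TFP = 7.1 − 5.371 + 0.177 = 1.906%.
Country 2: TFP = 6.1 − 2.911 − 2.065 = 1.124%.
Difference = 1.906 − (1.124) = 0.782 pp.

0.78 percentage points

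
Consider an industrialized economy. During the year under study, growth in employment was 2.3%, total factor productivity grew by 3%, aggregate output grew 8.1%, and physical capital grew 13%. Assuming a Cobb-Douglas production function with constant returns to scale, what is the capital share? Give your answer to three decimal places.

gY = gA + α·gK + (1−α)·gL, so gY − gA − gL = α(gK − gL).
8.1 − 3 − 2.3 = α × (13 − 2.3).
2.8 = 10.7 α, so α = 0.26168.

α = 0.262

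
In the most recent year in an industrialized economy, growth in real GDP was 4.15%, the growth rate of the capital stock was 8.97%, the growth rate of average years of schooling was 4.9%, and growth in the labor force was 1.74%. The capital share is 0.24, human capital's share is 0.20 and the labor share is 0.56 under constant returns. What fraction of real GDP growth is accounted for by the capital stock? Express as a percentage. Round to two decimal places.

51.87%

The capital stock contributed 0.24 × 8.97 = 2.1528 pp.
Share of growth = 2.1528 / 4.15 × 100 = 51.8747%.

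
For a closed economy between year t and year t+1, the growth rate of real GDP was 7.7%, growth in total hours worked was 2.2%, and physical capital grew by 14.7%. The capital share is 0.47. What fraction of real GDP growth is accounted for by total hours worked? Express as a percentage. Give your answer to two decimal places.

Labor's share = 1 − 0.47 = 0.53.
Total hours worked contributed 0.53 × 2.2 = 1.166 pp.
Share of growth = 1.166 / 7.7 × 100 = 15.1429%.

Total hours worked accounted for 15.14% of growth.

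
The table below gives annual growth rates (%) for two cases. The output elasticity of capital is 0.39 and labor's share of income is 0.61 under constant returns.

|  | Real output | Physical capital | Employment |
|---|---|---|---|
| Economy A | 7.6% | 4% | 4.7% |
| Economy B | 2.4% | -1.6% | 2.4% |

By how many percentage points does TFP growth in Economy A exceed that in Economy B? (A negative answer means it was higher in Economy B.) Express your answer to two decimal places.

Labor's share = 1 − 0.39 = 0.61.
Economy A: TFP = 7.6 − 1.56 − 2.867 = 3.173%.
Economy B: TFP = 2.4 + 0.624 − 1.464 = 1.56%.
Difference = 3.173 − (1.56) = 1.613 pp.

1.61 percentage points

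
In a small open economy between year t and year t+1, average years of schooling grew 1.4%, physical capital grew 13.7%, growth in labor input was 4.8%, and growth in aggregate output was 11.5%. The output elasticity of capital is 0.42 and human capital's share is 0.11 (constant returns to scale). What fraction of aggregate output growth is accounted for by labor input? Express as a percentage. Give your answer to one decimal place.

Labor input accounted for 19.6% of growth.

Labor's share = 1 − 0.42 − 0.11 = 0.47.
Labor input contributed 0.47 × 4.8 = 2.256 pp.
Share of growth = 2.256 / 11.5 × 100 = 19.617%.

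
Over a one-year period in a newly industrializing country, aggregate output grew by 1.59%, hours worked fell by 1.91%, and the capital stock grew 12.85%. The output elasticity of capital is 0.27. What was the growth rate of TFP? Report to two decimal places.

Labor's share = 1 − 0.27 = 0.73.
The capital stock: 0.27 × 12.85 = 3.4695 pp.
Hours worked: 0.73 × (-1.91) = -1.3943 pp.
TFP growth = 1.59 − 2.0752 = -0.4852%.

-0.49%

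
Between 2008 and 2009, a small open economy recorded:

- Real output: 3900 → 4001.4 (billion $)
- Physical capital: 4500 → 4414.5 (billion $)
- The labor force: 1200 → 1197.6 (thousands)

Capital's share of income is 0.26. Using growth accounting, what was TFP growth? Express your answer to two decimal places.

Real output growth = (4001.4 − 3900) / 3900 = 2.6%.
Physical capital growth = (4414.5 − 4500) / 4500 = -1.9%.
The labor force growth = (1197.6 − 1200) / 1200 = -0.2%.
Labor's share = 1 − 0.26 = 0.74.
Physical capital: 0.26 × (-1.9) = -0.494 pp.
The labor force: 0.74 × (-0.2) = -0.148 pp.
TFP growth = 2.6 + 0.642 = 3.242%.

TFP grew 3.24%.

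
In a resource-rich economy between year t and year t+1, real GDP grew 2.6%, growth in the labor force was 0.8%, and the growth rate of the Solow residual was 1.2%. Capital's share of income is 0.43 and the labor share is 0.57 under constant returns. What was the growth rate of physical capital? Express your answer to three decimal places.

2.195%

Labor's share = 1 − 0.43 = 0.57.
gY = gA + 0.57×0.8 + 0.43×g.
0.43×g = 2.6 − 1.2 − 0.456 = 0.944.
g = 0.944 / 0.43 = 2.19535%.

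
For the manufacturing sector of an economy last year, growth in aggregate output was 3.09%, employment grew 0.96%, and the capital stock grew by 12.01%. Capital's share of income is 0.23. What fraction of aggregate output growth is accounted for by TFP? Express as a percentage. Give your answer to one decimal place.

-13.3%

Labor's share = 1 − 0.23 = 0.77.
The capital stock: 0.23 × 12.01 = 2.7623 pp.
Employment: 0.77 × 0.96 = 0.7392 pp.
TFP growth = 3.09 − 3.5015 = -0.4115%.
TFP share of growth = -0.4115 / 3.09 × 100 = -13.317%.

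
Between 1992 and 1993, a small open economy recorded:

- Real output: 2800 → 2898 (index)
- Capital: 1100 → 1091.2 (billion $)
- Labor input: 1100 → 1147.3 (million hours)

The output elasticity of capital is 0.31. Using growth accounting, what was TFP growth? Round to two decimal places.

TFP grew 0.78%.

Real output growth = (2898 − 2800) / 2800 = 3.5%.
Capital growth = (1091.2 − 1100) / 1100 = -0.8%.
Labor input growth = (1147.3 − 1100) / 1100 = 4.3%.
Labor's share = 1 − 0.31 = 0.69.
Capital: 0.31 × (-0.8) = -0.248 pp.
Labor input: 0.69 × 4.3 = 2.967 pp.
TFP growth = 3.5 − 2.719 = 0.781%.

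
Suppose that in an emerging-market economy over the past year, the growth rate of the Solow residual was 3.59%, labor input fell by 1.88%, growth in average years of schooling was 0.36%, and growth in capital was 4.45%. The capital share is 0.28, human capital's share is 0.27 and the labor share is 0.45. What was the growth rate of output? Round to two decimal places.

Output grew 4.09%.

Labor's share = 1 − 0.28 − 0.27 = 0.45.
Capital: 0.28 × 4.45 = 1.246 pp.
Average years of schooling: 0.27 × 0.36 = 0.0972 pp.
Labor input: 0.45 × (-1.88) = -0.846 pp.
Output growth = 3.59 + 0.4972 = 4.0872%.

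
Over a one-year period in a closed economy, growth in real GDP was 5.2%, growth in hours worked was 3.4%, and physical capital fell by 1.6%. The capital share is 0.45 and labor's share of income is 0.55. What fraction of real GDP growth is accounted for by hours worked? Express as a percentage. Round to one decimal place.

36.0%

Labor's share = 1 − 0.45 = 0.55.
Hours worked contributed 0.55 × 3.4 = 1.87 pp.
Share of growth = 1.87 / 5.2 × 100 = 35.962%.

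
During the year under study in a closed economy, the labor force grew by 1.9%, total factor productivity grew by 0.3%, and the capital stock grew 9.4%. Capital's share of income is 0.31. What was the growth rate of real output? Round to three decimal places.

Labor's share = 1 − 0.31 = 0.69.
The capital stock: 0.31 × 9.4 = 2.914 pp.
The labor force: 0.69 × 1.9 = 1.311 pp.
Output growth = 0.3 + 4.225 = 4.525%.

4.525%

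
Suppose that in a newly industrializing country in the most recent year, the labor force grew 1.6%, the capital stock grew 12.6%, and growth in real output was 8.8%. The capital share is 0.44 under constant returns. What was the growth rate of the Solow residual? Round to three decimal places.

2.360%

Labor's share = 1 − 0.44 = 0.56.
The capital stock: 0.44 × 12.6 = 5.544 pp.
The labor force: 0.56 × 1.6 = 0.896 pp.
TFP growth = 8.8 − 6.44 = 2.36%.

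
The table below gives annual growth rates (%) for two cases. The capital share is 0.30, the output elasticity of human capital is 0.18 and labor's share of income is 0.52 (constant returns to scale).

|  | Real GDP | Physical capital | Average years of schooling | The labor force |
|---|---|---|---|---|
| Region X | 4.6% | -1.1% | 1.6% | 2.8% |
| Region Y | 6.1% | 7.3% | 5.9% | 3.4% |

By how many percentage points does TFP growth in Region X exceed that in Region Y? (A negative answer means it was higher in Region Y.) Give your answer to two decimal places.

2.11 percentage points

Labor's share = 1 − 0.3 − 0.18 = 0.52.
Region X: TFP = 4.6 + 0.33 − 0.288 − 1.456 = 3.186%.
Region Y: TFP = 6.1 − 2.19 − 1.062 − 1.768 = 1.08%.
Difference = 3.186 − (1.08) = 2.106 pp.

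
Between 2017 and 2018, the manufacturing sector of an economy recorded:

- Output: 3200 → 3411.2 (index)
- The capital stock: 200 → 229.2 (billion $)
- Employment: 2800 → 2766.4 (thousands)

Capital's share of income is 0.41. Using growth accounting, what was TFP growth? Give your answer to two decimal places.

1.32%

Output growth = (3411.2 − 3200) / 3200 = 6.6%.
The capital stock growth = (229.2 − 200) / 200 = 14.6%.
Employment growth = (2766.4 − 2800) / 2800 = -1.2%.
Labor's share = 1 − 0.41 = 0.59.
The capital stock: 0.41 × 14.6 = 5.986 pp.
Employment: 0.59 × (-1.2) = -0.708 pp.
TFP growth = 6.6 − 5.278 = 1.322%.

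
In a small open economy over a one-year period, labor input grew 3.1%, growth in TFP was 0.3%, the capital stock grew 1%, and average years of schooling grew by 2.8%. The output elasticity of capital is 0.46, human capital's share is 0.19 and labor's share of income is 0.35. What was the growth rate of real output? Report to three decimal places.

Labor's share = 1 − 0.46 − 0.19 = 0.35.
The capital stock: 0.46 × 1 = 0.46 pp.
Average years of schooling: 0.19 × 2.8 = 0.532 pp.
Labor input: 0.35 × 3.1 = 1.085 pp.
Output growth = 0.3 + 2.077 = 2.377%.

2.377%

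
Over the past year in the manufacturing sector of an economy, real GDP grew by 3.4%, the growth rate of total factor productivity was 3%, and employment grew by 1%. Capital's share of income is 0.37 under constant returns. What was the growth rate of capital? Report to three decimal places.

Labor's share = 1 − 0.37 = 0.63.
gY = gA + 0.63×1 + 0.37×g.
0.37×g = 3.4 − 3 − 0.63 = -0.23.
g = -0.23 / 0.37 = -0.62162%.

-0.622%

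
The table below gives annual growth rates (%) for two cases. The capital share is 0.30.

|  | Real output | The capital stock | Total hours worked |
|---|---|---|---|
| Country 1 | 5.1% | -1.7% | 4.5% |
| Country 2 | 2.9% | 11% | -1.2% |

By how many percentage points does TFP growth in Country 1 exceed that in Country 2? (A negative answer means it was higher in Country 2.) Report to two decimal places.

2.02 percentage points

Labor's share = 1 − 0.3 = 0.7.
Country 1: TFP = 5.1 + 0.51 − 3.15 = 2.46%.
Country 2: TFP = 2.9 − 3.3 + 0.84 = 0.44%.
Difference = 2.46 − (0.44) = 2.02 pp.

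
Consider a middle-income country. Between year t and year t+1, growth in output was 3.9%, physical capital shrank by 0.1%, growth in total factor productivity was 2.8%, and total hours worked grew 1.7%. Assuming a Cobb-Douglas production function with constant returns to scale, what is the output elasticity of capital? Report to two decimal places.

0.33

gY = gA + α·gK + (1−α)·gL, so gY − gA − gL = α(gK − gL).
3.9 − 2.8 − 1.7 = α × (-0.1 − 1.7).
-0.6 = -1.8 α, so α = 0.3333.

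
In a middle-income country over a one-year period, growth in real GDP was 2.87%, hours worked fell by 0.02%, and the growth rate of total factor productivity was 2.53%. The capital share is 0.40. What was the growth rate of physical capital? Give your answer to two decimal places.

0.88%

Labor's share = 1 − 0.4 = 0.6.
gY = gA + 0.6×(-0.02) + 0.4×g.
0.4×g = 2.87 − 2.53 + 0.012 = 0.352.
g = 0.352 / 0.4 = 0.88%.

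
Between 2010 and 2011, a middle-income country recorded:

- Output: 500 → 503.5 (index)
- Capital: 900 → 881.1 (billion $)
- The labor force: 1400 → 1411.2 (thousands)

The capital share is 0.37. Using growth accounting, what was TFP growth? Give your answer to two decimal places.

Output growth = (503.5 − 500) / 500 = 0.7%.
Capital growth = (881.1 − 900) / 900 = -2.1%.
The labor force growth = (1411.2 − 1400) / 1400 = 0.8%.
Labor's share = 1 − 0.37 = 0.63.
Capital: 0.37 × (-2.1) = -0.777 pp.
The labor force: 0.63 × 0.8 = 0.504 pp.
TFP growth = 0.7 + 0.273 = 0.973%.

TFP grew 0.97%.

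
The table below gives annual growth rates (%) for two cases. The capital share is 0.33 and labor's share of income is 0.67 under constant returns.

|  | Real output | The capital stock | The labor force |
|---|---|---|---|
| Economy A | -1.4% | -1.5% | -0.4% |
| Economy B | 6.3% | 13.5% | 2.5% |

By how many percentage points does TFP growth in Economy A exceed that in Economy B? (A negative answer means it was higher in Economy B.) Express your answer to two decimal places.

Labor's share = 1 − 0.33 = 0.67.
Economy A: TFP = -1.4 + 0.495 + 0.268 = -0.637%.
Economy B: TFP = 6.3 − 4.455 − 1.675 = 0.17%.
Difference = -0.637 − (0.17) = -0.807 pp.

-0.81 percentage points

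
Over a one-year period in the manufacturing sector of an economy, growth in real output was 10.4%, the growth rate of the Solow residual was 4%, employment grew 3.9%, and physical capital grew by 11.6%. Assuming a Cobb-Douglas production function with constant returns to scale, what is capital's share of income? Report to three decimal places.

gY = gA + α·gK + (1−α)·gL, so gY − gA − gL = α(gK − gL).
10.4 − 4 − 3.9 = α × (11.6 − 3.9).
2.5 = 7.7 α, so α = 0.32468.

α = 0.325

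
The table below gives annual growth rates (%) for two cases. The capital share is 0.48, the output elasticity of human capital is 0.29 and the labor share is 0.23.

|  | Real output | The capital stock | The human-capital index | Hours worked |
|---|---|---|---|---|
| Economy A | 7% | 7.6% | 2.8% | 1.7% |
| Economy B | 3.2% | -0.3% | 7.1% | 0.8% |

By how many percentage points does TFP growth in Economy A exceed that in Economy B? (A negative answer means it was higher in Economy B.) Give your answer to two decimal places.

Labor's share = 1 − 0.48 − 0.29 = 0.23.
Economy A: TFP = 7 − 3.648 − 0.812 − 0.391 = 2.149%.
Economy B: TFP = 3.2 + 0.144 − 2.059 − 0.184 = 1.101%.
Difference = 2.149 − (1.101) = 1.048 pp.

1.05 percentage points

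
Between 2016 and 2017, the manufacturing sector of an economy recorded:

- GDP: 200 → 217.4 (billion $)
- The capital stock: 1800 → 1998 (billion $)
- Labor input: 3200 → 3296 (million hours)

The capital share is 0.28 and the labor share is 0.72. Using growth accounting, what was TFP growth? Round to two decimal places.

3.46%

GDP growth = (217.4 − 200) / 200 = 8.7%.
The capital stock growth = (1998 − 1800) / 1800 = 11%.
Labor input growth = (3296 − 3200) / 3200 = 3%.
Labor's share = 1 − 0.28 = 0.72.
The capital stock: 0.28 × 11 = 3.08 pp.
Labor input: 0.72 × 3 = 2.16 pp.
TFP growth = 8.7 − 5.24 = 3.46%.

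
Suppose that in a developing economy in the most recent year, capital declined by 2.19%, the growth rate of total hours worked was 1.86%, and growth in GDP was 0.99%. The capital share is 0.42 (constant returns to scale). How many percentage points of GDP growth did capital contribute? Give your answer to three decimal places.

Contribution = share × growth = 0.42 × (-2.19) = -0.9198 pp.

-0.920 percentage points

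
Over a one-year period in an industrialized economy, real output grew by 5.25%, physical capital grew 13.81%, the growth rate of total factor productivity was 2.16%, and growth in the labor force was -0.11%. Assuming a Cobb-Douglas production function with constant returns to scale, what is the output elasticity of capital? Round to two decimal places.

The output elasticity of capital is 0.23.

gY = gA + α·gK + (1−α)·gL, so gY − gA − gL = α(gK − gL).
5.25 − 2.16 + 0.11 = α × (13.81 − (-0.11)).
3.2 = 13.92 α, so α = 0.2299.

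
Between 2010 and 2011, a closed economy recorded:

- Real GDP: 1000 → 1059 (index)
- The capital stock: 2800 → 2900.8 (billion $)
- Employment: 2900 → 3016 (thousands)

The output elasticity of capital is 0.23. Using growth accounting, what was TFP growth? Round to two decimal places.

TFP grew 1.99%.

Real GDP growth = (1059 − 1000) / 1000 = 5.9%.
The capital stock growth = (2900.8 − 2800) / 2800 = 3.6%.
Employment growth = (3016 − 2900) / 2900 = 4%.
Labor's share = 1 − 0.23 = 0.77.
The capital stock: 0.23 × 3.6 = 0.828 pp.
Employment: 0.77 × 4 = 3.08 pp.
TFP growth = 5.9 − 3.908 = 1.992%.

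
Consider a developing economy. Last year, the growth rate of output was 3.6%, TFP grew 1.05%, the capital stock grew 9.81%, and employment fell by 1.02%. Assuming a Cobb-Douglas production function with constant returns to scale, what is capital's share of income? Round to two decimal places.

gY = gA + α·gK + (1−α)·gL, so gY − gA − gL = α(gK − gL).
3.6 − 1.05 + 1.02 = α × (9.81 − (-1.02)).
3.57 = 10.83 α, so α = 0.3296.

α = 0.33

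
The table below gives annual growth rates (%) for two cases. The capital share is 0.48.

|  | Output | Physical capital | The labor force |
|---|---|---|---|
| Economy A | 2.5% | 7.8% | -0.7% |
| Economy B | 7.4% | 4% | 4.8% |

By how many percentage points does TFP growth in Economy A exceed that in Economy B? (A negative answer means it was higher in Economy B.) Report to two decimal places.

Labor's share = 1 − 0.48 = 0.52.
Economy A: TFP = 2.5 − 3.744 + 0.364 = -0.88%.
Economy B: TFP = 7.4 − 1.92 − 2.496 = 2.984%.
Difference = -0.88 − (2.984) = -3.864 pp.

-3.86 percentage points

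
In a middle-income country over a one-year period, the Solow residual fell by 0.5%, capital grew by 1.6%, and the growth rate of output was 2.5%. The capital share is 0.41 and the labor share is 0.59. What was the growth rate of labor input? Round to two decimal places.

Labor's share = 1 − 0.41 = 0.59.
gY = gA + 0.41×1.6 + 0.59×g.
0.59×g = 2.5 + 0.5 − 0.656 = 2.344.
g = 2.344 / 0.59 = 3.9729%.

3.97%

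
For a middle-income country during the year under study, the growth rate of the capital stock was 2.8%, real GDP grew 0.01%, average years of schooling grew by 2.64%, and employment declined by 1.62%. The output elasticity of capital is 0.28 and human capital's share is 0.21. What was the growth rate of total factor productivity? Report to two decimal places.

-0.50%

Labor's share = 1 − 0.28 − 0.21 = 0.51.
The capital stock: 0.28 × 2.8 = 0.784 pp.
Average years of schooling: 0.21 × 2.64 = 0.5544 pp.
Employment: 0.51 × (-1.62) = -0.8262 pp.
TFP growth = 0.01 − 0.5122 = -0.5022%.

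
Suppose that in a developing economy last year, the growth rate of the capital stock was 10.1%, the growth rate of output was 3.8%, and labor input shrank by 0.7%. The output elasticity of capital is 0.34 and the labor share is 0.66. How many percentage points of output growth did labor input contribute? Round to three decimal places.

Labor's share = 1 − 0.34 = 0.66.
Contribution = share × growth = 0.66 × (-0.7) = -0.462 pp.

-0.462 percentage points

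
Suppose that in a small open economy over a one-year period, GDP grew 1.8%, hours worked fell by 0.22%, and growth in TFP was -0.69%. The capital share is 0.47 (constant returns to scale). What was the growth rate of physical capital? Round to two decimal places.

Physical capital grew 5.55%.

Labor's share = 1 − 0.47 = 0.53.
gY = gA + 0.53×(-0.22) + 0.47×g.
0.47×g = 1.8 + 0.69 + 0.1166 = 2.6066.
g = 2.6066 / 0.47 = 5.546%.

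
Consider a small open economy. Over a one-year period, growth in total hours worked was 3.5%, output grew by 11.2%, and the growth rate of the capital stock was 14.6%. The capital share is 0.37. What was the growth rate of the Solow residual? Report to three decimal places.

Labor's share = 1 − 0.37 = 0.63.
The capital stock: 0.37 × 14.6 = 5.402 pp.
Total hours worked: 0.63 × 3.5 = 2.205 pp.
TFP growth = 11.2 − 7.607 = 3.593%.

The Solow residual grew 3.593%.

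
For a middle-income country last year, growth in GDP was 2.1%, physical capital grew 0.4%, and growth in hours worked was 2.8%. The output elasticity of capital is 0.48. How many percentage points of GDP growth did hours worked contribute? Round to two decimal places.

Labor's share = 1 − 0.48 = 0.52.
Contribution = share × growth = 0.52 × 2.8 = 1.456 pp.

1.46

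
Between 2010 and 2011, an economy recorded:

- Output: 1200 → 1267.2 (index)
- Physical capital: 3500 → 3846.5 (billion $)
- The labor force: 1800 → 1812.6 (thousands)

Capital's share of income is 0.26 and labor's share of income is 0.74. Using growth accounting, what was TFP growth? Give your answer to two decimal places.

Output growth = (1267.2 − 1200) / 1200 = 5.6%.
Physical capital growth = (3846.5 − 3500) / 3500 = 9.9%.
The labor force growth = (1812.6 − 1800) / 1800 = 0.7%.
Labor's share = 1 − 0.26 = 0.74.
Physical capital: 0.26 × 9.9 = 2.574 pp.
The labor force: 0.74 × 0.7 = 0.518 pp.
TFP growth = 5.6 − 3.092 = 2.508%.

2.51%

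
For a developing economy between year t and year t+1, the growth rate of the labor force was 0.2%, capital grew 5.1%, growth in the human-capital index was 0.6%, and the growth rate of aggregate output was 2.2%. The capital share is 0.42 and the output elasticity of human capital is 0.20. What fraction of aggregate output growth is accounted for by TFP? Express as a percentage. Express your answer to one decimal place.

-6.3%

Labor's share = 1 − 0.42 − 0.2 = 0.38.
Capital: 0.42 × 5.1 = 2.142 pp.
The human-capital index: 0.2 × 0.6 = 0.12 pp.
The labor force: 0.38 × 0.2 = 0.076 pp.
TFP growth = 2.2 − 2.338 = -0.138%.
TFP share of growth = -0.138 / 2.2 × 100 = -6.273%.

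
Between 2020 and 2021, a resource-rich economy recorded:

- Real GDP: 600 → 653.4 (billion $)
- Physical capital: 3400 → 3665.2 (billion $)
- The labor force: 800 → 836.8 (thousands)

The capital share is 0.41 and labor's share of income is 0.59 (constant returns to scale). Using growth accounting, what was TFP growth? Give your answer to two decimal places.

Real GDP growth = (653.4 − 600) / 600 = 8.9%.
Physical capital growth = (3665.2 − 3400) / 3400 = 7.8%.
The labor force growth = (836.8 − 800) / 800 = 4.6%.
Labor's share = 1 − 0.41 = 0.59.
Physical capital: 0.41 × 7.8 = 3.198 pp.
The labor force: 0.59 × 4.6 = 2.714 pp.
TFP growth = 8.9 − 5.912 = 2.988%.

TFP growth was 2.99%.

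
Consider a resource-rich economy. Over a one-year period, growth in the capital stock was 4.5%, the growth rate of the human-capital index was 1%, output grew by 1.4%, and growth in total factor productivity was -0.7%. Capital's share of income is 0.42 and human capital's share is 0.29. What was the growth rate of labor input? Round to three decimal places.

-0.276%

Labor's share = 1 − 0.42 − 0.29 = 0.29.
gY = gA + 0.42×4.5 + 0.29×1 + 0.29×g.
0.29×g = 1.4 + 0.7 − 2.18 = -0.08.
g = -0.08 / 0.29 = -0.27586%.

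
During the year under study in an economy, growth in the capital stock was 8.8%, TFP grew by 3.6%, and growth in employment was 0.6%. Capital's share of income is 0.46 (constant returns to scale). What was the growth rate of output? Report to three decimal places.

Labor's share = 1 − 0.46 = 0.54.
The capital stock: 0.46 × 8.8 = 4.048 pp.
Employment: 0.54 × 0.6 = 0.324 pp.
Output growth = 3.6 + 4.372 = 7.972%.

Output growth was 7.972%.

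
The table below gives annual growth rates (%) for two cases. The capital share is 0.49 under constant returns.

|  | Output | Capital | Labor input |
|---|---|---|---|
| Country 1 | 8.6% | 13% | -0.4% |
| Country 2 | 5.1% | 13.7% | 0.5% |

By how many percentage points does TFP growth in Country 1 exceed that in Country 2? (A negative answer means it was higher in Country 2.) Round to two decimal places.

4.30 percentage points

Labor's share = 1 − 0.49 = 0.51.
Country 1: TFP = 8.6 − 6.37 + 0.204 = 2.434%.
Country 2: TFP = 5.1 − 6.713 − 0.255 = -1.868%.
Difference = 2.434 − (-1.868) = 4.302 pp.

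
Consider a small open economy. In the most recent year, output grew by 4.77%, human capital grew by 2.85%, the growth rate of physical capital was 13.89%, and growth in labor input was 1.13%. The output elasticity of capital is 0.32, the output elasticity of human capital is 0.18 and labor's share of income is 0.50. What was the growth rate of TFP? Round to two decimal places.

Labor's share = 1 − 0.32 − 0.18 = 0.5.
Physical capital: 0.32 × 13.89 = 4.4448 pp.
Human capital: 0.18 × 2.85 = 0.513 pp.
Labor input: 0.5 × 1.13 = 0.565 pp.
TFP growth = 4.77 − 5.5228 = -0.7528%.

-0.75%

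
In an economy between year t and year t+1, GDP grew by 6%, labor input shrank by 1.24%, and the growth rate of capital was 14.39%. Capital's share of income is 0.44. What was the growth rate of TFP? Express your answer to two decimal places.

0.36%

Labor's share = 1 − 0.44 = 0.56.
Capital: 0.44 × 14.39 = 6.3316 pp.
Labor input: 0.56 × (-1.24) = -0.6944 pp.
TFP growth = 6 − 5.6372 = 0.3628%.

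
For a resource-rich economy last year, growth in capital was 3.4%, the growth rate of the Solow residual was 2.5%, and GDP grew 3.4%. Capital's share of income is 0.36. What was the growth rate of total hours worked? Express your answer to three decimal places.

Labor's share = 1 − 0.36 = 0.64.
gY = gA + 0.36×3.4 + 0.64×g.
0.64×g = 3.4 − 2.5 − 1.224 = -0.324.
g = -0.324 / 0.64 = -0.50625%.

-0.506%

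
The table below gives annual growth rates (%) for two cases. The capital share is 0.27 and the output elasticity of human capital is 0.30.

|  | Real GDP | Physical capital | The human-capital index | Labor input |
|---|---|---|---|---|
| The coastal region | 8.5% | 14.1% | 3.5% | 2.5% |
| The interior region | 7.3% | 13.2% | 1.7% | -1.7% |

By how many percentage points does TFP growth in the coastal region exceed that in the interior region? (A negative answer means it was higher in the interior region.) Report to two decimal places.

-1.39 percentage points

Labor's share = 1 − 0.27 − 0.3 = 0.43.
The coastal region: TFP = 8.5 − 3.807 − 1.05 − 1.075 = 2.568%.
The interior region: TFP = 7.3 − 3.564 − 0.51 + 0.731 = 3.957%.
Difference = 2.568 − (3.957) = -1.389 pp.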